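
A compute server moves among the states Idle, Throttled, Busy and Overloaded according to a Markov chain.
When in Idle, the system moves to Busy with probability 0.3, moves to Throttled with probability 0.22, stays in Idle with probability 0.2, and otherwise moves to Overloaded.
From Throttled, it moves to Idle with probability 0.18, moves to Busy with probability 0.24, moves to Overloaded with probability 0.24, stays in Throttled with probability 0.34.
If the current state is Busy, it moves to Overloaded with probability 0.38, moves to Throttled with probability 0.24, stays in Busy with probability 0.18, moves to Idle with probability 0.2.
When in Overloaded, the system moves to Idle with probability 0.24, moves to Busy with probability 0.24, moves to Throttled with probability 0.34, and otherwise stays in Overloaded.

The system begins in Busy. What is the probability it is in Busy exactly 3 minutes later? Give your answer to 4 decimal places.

0.2382

Propagate the distribution vector 3 minutes from Busy.
After 0 minutes: (0.0000, 0.0000, 1.0000, 0.0000)
After 1 minute: (0.2000, 0.2400, 0.1800, 0.3800)
After 2 minutes: (0.2104, 0.2980, 0.2412, 0.2504)
After 3 minutes: (0.2041, 0.2906, 0.2382, 0.2672)
P(in Busy after 3 minutes) = 0.2382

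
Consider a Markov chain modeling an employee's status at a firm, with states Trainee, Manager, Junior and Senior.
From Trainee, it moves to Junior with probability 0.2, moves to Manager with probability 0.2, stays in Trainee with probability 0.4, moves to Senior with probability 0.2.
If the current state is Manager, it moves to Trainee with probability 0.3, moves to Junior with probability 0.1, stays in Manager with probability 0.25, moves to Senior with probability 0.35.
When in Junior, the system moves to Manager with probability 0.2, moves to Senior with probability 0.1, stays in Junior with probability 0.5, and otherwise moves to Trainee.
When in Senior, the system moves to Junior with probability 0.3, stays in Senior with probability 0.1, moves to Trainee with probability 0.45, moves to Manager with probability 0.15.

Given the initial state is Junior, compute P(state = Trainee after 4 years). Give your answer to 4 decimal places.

Propagate the distribution vector 4 years from Junior.
After 0 years: (0.0000, 0.0000, 1.0000, 0.0000)
After 1 year: (0.2000, 0.2000, 0.5000, 0.1000)
After 2 years: (0.2850, 0.2050, 0.3400, 0.1700)
After 3 years: (0.3200, 0.2018, 0.2985, 0.1798)
After 4 years: (0.3291, 0.2011, 0.2874, 0.1824)
P(in Trainee after 4 years) = 0.3291

0.3291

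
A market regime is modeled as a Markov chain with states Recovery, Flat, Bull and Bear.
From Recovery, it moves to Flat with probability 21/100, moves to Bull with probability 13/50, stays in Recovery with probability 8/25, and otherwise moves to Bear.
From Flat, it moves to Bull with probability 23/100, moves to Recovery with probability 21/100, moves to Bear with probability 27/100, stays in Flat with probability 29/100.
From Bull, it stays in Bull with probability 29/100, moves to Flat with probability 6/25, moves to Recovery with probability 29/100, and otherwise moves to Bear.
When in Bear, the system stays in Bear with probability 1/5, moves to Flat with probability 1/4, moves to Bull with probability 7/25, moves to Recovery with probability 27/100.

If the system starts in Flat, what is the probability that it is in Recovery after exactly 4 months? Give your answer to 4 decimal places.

Propagate the distribution vector 4 months from Flat.
After 0 months: (0.0000, 1.0000, 0.0000, 0.0000)
After 1 month: (0.2100, 0.2900, 0.2300, 0.2700)
After 2 months: (0.2677, 0.2509, 0.2636, 0.2178)
After 3 months: (0.2736, 0.2467, 0.2647, 0.2150)
After 4 months: (0.2742, 0.2463, 0.2648, 0.2147)
P(in Recovery after 4 months) = 0.2742

0.2742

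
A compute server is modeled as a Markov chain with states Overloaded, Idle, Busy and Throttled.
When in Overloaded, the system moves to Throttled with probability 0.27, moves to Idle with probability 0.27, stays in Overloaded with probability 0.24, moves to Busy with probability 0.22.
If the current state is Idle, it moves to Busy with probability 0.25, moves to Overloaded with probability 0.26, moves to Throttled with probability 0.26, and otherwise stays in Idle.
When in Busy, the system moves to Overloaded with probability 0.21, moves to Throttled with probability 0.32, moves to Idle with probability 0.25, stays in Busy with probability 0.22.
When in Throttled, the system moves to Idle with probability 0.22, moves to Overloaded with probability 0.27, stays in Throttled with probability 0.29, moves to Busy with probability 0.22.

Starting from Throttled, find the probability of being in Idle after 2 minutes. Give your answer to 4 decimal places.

Propagate the distribution vector 2 minutes from Throttled.
After 0 minutes: (0.0000, 0.0000, 0.0000, 1.0000)
After 1 minute: (0.2700, 0.2200, 0.2200, 0.2900)
After 2 minutes: (0.2465, 0.2423, 0.2266, 0.2846)
P(in Idle after 2 minutes) = 0.2423

0.2423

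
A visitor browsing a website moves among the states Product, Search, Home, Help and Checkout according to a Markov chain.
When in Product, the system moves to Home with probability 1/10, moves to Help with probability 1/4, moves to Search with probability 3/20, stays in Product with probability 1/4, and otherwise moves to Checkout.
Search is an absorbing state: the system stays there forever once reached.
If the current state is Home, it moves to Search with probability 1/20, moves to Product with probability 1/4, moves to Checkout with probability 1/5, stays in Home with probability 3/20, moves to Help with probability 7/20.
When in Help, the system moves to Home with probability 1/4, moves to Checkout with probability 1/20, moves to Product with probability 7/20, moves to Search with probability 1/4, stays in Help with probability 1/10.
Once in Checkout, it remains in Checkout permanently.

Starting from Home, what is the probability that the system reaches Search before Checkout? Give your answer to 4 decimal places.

Let h(s) be the probability of absorption at Search starting from transient state s. Then h(Search) = 1 and h(Checkout) = 0. By first-step analysis:
h(Product) = 0.25·h(Product) + 0.15·1 + 0.1·h(Home) + 0.25·h(Help) + 0.25·0
h(Home) = 0.25·h(Product) + 0.05·1 + 0.15·h(Home) + 0.35·h(Help) + 0.2·0
h(Help) = 0.35·h(Product) + 0.25·1 + 0.25·h(Home) + 0.1·h(Help) + 0.05·0
Solving: h(Product) = 0.4464, h(Home) = 0.4245, h(Help) = 0.5693.
Starting from Home, the probability is 0.4245.

0.4245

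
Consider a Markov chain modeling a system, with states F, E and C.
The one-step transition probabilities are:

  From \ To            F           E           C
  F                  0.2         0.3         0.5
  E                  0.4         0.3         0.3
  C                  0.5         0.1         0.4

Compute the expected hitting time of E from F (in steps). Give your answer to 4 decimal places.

4.7826

Let t(s) be the expected number of steps to first reach E from state s, with t(E) = 0. Conditioning on the first step:
t(F) = 1 + 0.2·t(F) + 0.5·t(C)
t(C) = 1 + 0.5·t(F) + 0.4·t(C)
Solving: t(F) = 4.7826, t(C) = 5.6522.
Expected steps from F to E: 4.7826.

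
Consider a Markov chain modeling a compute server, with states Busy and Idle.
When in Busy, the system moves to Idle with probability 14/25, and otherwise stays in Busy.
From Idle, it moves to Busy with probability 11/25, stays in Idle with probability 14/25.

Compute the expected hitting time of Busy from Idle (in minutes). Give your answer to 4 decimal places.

Let t(s) be the expected number of minutes to first reach Busy from state s, with t(Busy) = 0. Conditioning on the first minute:
t(Idle) = 1 + 0.56·t(Idle)
Solving: t(Idle) = 2.2727.
Expected minutes from Idle to Busy: 2.2727.

2.2727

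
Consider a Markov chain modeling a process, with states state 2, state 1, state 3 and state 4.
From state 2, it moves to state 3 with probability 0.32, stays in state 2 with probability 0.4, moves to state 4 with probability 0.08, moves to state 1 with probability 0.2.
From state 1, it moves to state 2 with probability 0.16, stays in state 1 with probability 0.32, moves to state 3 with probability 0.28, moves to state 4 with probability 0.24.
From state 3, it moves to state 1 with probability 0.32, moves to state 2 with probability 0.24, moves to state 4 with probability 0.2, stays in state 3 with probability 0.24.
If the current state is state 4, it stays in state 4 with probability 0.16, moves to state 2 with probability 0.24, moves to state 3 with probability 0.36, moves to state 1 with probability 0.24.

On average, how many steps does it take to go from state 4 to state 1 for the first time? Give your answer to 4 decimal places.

Let t(s) be the expected number of steps to first reach state 1 from state s, with t(state 1) = 0. Conditioning on the first step:
t(state 2) = 1 + 0.4·t(state 2) + 0.32·t(state 3) + 0.08·t(state 4)
t(state 3) = 1 + 0.24·t(state 2) + 0.24·t(state 3) + 0.2·t(state 4)
t(state 4) = 1 + 0.24·t(state 2) + 0.36·t(state 3) + 0.16·t(state 4)
Solving: t(state 2) = 4.1465, t(state 3) = 3.6634, t(state 4) = 3.9452.
Expected steps from state 4 to state 1: 3.9452.

3.9452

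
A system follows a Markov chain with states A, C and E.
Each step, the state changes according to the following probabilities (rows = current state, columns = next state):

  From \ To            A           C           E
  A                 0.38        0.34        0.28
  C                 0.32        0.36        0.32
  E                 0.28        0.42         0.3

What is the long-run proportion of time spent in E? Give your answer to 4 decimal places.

Let the stationary distribution be π with π = πP and π_1 + π_2 + π_3 = 1.
π_1 = 0.38·π_1 + 0.32·π_2 + 0.28·π_3
π_2 = 0.34·π_1 + 0.36·π_2 + 0.42·π_3
Solving with the normalization constraint gives π = (0.3276, 0.3715, 0.3009).
So the stationary probability of E is 0.3009.

0.3009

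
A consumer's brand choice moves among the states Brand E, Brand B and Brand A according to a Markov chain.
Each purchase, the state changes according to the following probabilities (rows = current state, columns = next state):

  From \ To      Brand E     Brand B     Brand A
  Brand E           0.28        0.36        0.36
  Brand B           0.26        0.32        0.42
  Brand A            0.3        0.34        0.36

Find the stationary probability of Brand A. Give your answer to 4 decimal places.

Let the stationary distribution be π with π = πP and π_1 + π_2 + π_3 = 1.
π_1 = 0.28·π_1 + 0.26·π_2 + 0.3·π_3
π_2 = 0.36·π_1 + 0.32·π_2 + 0.34·π_3
Solving with the normalization constraint gives π = (0.2808, 0.3388, 0.3803).
So the stationary probability of Brand A is 0.3803.

0.3803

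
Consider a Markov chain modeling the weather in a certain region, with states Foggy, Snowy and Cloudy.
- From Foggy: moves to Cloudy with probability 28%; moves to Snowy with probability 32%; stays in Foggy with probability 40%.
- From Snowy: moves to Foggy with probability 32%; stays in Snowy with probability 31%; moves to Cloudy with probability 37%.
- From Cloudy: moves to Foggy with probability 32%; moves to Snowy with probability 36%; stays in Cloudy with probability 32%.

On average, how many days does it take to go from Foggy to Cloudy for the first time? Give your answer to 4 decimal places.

3.2413

Let t(s) be the expected number of days to first reach Cloudy from state s, with t(Cloudy) = 0. Conditioning on the first day:
t(Foggy) = 1 + 0.4·t(Foggy) + 0.32·t(Snowy)
t(Snowy) = 1 + 0.32·t(Foggy) + 0.31·t(Snowy)
Solving: t(Foggy) = 3.2413, t(Snowy) = 2.9525.
Expected days from Foggy to Cloudy: 3.2413.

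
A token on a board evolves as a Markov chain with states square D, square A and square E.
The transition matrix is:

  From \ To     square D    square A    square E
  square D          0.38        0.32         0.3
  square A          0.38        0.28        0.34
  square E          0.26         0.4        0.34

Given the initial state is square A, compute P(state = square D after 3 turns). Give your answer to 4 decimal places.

0.3410

Propagate the distribution vector 3 turns from square A.
After 0 turns: (0.0000, 1.0000, 0.0000)
After 1 turn: (0.3800, 0.2800, 0.3400)
After 2 turns: (0.3392, 0.3360, 0.3248)
After 3 turns: (0.3410, 0.3325, 0.3264)
P(in square D after 3 turns) = 0.3410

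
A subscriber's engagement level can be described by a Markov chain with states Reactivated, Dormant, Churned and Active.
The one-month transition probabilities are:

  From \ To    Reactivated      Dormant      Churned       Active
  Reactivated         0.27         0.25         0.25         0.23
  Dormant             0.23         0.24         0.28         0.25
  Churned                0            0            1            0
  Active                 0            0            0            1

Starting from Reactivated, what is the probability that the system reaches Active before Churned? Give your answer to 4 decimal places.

0.4772

Let h(s) be the probability of absorption at Active starting from transient state s. Then h(Active) = 1 and h(Churned) = 0. By first-step analysis:
h(Reactivated) = 0.27·h(Reactivated) + 0.25·h(Dormant) + 0.25·0 + 0.23·1
h(Dormant) = 0.23·h(Reactivated) + 0.24·h(Dormant) + 0.28·0 + 0.25·1
Solving: h(Reactivated) = 0.4772, h(Dormant) = 0.4734.
Starting from Reactivated, the probability is 0.4772.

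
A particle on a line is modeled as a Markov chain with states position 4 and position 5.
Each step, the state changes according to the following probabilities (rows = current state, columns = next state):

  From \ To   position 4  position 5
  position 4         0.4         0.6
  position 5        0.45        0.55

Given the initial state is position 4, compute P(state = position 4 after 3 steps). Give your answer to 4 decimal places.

Propagate the distribution vector 3 steps from position 4.
After 0 steps: (1.0000, 0.0000)
After 1 step: (0.4000, 0.6000)
After 2 steps: (0.4300, 0.5700)
After 3 steps: (0.4285, 0.5715)
P(in position 4 after 3 steps) = 0.4285

0.4285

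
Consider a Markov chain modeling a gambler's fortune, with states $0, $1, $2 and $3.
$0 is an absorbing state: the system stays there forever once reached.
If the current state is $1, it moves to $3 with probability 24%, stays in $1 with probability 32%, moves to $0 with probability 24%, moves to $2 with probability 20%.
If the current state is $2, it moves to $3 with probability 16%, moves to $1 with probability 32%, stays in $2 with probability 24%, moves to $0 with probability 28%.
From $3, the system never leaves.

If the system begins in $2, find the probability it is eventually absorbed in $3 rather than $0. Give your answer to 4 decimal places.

Let h(s) be the probability of absorption at $3 starting from transient state s. Then h($3) = 1 and h($0) = 0. By first-step analysis:
h($1) = 0.24·0 + 0.32·h($1) + 0.2·h($2) + 0.24·1
h($2) = 0.28·0 + 0.32·h($1) + 0.24·h($2) + 0.16·1
Solving: h($1) = 0.4735, h($2) = 0.4099.
Starting from $2, the probability is 0.4099.

0.4099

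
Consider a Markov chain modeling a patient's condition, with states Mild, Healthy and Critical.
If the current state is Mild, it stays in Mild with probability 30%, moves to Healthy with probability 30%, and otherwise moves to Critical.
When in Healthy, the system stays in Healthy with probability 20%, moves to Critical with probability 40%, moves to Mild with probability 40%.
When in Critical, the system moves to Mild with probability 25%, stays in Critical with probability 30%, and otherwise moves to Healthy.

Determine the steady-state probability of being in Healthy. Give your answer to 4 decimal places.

Let the stationary distribution be π with π = πP and π_1 + π_2 + π_3 = 1.
π_1 = 0.3·π_1 + 0.4·π_2 + 0.25·π_3
π_2 = 0.3·π_1 + 0.2·π_2 + 0.45·π_3
Solving with the normalization constraint gives π = (0.3140, 0.3223, 0.3636).
So the stationary probability of Healthy is 0.3223.

0.3223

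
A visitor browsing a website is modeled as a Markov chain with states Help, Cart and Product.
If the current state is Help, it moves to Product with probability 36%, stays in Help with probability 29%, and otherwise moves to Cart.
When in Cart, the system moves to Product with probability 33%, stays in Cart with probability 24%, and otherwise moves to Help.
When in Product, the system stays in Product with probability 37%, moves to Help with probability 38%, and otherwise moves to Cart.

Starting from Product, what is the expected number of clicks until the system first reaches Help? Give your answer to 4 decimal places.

Let t(s) be the expected number of clicks to first reach Help from state s, with t(Help) = 0. Conditioning on the first click:
t(Cart) = 1 + 0.24·t(Cart) + 0.33·t(Product)
t(Product) = 1 + 0.25·t(Cart) + 0.37·t(Product)
Solving: t(Cart) = 2.4224, t(Product) = 2.5486.
Expected clicks from Product to Help: 2.5486.

2.5486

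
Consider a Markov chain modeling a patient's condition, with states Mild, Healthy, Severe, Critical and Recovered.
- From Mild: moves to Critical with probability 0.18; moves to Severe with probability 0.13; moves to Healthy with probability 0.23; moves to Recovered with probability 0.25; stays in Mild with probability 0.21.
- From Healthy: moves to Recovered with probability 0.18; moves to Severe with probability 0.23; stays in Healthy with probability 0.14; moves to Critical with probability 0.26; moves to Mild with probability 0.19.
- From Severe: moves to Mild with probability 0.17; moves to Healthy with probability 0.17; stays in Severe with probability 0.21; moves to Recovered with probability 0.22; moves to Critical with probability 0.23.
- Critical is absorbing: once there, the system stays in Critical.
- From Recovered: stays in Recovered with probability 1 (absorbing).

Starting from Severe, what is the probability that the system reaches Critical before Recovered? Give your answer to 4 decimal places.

0.5088

Let h(s) be the probability of absorption at Critical starting from transient state s. Then h(Critical) = 1 and h(Recovered) = 0. By first-step analysis:
h(Mild) = 0.21·h(Mild) + 0.23·h(Healthy) + 0.13·h(Severe) + 0.18·1 + 0.25·0
h(Healthy) = 0.19·h(Mild) + 0.14·h(Healthy) + 0.23·h(Severe) + 0.26·1 + 0.18·0
h(Severe) = 0.17·h(Mild) + 0.17·h(Healthy) + 0.21·h(Severe) + 0.23·1 + 0.22·0
Solving: h(Mild) = 0.4694, h(Healthy) = 0.5421, h(Severe) = 0.5088.
Starting from Severe, the probability is 0.5088.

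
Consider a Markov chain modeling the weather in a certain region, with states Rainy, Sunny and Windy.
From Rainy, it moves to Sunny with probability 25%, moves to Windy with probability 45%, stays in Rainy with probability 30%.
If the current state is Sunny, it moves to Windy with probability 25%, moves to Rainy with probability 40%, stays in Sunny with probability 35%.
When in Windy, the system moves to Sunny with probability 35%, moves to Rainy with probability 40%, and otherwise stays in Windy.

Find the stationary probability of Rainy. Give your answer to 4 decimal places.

0.3636

Let the stationary distribution be π with π = πP and π_1 + π_2 + π_3 = 1.
π_1 = 0.3·π_1 + 0.4·π_2 + 0.4·π_3
π_2 = 0.25·π_1 + 0.35·π_2 + 0.35·π_3
Solving with the normalization constraint gives π = (0.3636, 0.3136, 0.3227).
So the stationary probability of Rainy is 0.3636.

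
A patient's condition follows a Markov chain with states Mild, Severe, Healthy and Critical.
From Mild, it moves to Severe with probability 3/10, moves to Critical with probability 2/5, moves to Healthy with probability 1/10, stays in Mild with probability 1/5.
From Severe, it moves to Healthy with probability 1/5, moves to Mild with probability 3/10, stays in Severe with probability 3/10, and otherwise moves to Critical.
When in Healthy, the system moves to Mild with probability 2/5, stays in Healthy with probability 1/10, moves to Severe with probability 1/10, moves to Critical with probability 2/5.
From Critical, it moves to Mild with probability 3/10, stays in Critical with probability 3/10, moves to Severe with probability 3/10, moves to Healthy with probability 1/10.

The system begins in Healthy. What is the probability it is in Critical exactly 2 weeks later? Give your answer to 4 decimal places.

Propagate the distribution vector 2 weeks from Healthy.
After 0 weeks: (0.0000, 0.0000, 1.0000, 0.0000)
After 1 week: (0.4000, 0.1000, 0.1000, 0.4000)
After 2 weeks: (0.2700, 0.2800, 0.1100, 0.3400)
P(in Critical after 2 weeks) = 0.3400

0.3400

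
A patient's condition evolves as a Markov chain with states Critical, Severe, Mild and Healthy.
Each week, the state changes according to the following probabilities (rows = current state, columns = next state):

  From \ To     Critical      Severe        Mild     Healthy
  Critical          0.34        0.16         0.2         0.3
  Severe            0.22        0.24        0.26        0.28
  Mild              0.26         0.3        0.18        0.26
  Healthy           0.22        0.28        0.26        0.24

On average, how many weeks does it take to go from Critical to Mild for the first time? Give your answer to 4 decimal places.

Let t(s) be the expected number of weeks to first reach Mild from state s, with t(Mild) = 0. Conditioning on the first week:
t(Critical) = 1 + 0.34·t(Critical) + 0.16·t(Severe) + 0.3·t(Healthy)
t(Severe) = 1 + 0.22·t(Critical) + 0.24·t(Severe) + 0.28·t(Healthy)
t(Healthy) = 1 + 0.22·t(Critical) + 0.28·t(Severe) + 0.24·t(Healthy)
Solving: t(Critical) = 4.3599, t(Severe) = 4.0816, t(Healthy) = 4.0816.
Expected weeks from Critical to Mild: 4.3599.

4.3599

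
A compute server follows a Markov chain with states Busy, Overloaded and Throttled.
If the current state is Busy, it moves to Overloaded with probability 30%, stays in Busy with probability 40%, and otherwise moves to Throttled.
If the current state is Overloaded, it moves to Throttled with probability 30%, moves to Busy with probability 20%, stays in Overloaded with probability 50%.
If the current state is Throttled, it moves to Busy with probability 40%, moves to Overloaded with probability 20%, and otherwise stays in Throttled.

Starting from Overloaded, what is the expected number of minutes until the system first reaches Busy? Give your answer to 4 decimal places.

Let t(s) be the expected number of minutes to first reach Busy from state s, with t(Busy) = 0. Conditioning on the first minute:
t(Overloaded) = 1 + 0.5·t(Overloaded) + 0.3·t(Throttled)
t(Throttled) = 1 + 0.2·t(Overloaded) + 0.4·t(Throttled)
Solving: t(Overloaded) = 3.7500, t(Throttled) = 2.9167.
Expected minutes from Overloaded to Busy: 3.7500.

3.7500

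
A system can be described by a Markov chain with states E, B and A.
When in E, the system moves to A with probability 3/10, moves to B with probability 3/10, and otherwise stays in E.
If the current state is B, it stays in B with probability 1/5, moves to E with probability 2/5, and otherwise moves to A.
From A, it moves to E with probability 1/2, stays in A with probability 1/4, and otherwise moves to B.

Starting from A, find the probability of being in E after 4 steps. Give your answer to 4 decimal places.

Propagate the distribution vector 4 steps from A.
After 0 steps: (0.0000, 0.0000, 1.0000)
After 1 step: (0.5000, 0.2500, 0.2500)
After 2 steps: (0.4250, 0.2625, 0.3125)
After 3 steps: (0.4313, 0.2581, 0.3106)
After 4 steps: (0.4311, 0.2587, 0.3103)
P(in E after 4 steps) = 0.4311

0.4311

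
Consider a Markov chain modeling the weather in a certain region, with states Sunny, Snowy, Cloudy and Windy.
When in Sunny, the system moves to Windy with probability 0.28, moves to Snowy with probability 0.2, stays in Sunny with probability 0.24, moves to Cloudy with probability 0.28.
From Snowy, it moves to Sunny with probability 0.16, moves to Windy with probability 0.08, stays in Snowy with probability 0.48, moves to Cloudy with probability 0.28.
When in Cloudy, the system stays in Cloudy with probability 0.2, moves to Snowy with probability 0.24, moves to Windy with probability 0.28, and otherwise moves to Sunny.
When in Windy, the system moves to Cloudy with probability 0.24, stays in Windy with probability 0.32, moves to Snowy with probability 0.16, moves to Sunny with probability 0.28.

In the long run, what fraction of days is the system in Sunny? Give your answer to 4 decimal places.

Let the stationary distribution be π with π = πP and π_1 + π_2 + π_3 + π_4 = 1.
π_1 = 0.24·π_1 + 0.16·π_2 + 0.28·π_3 + 0.28·π_4
π_2 = 0.2·π_1 + 0.48·π_2 + 0.24·π_3 + 0.16·π_4
π_3 = 0.28·π_1 + 0.28·π_2 + 0.2·π_3 + 0.24·π_4
Solving with the normalization constraint gives π = (0.2371, 0.2787, 0.2506, 0.2336).
So the stationary probability of Sunny is 0.2371.

0.2371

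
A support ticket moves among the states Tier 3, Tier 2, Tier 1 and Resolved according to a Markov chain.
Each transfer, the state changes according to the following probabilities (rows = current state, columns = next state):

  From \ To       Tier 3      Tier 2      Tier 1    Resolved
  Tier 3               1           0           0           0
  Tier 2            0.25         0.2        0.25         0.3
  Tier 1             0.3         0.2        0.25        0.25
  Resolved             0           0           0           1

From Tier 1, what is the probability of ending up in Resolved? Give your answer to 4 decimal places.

Let h(s) be the probability of absorption at Resolved starting from transient state s. Then h(Resolved) = 1 and h(Tier 3) = 0. By first-step analysis:
h(Tier 2) = 0.25·0 + 0.2·h(Tier 2) + 0.25·h(Tier 1) + 0.3·1
h(Tier 1) = 0.3·0 + 0.2·h(Tier 2) + 0.25·h(Tier 1) + 0.25·1
Solving: h(Tier 2) = 0.5227, h(Tier 1) = 0.4727.
Starting from Tier 1, the probability is 0.4727.

0.4727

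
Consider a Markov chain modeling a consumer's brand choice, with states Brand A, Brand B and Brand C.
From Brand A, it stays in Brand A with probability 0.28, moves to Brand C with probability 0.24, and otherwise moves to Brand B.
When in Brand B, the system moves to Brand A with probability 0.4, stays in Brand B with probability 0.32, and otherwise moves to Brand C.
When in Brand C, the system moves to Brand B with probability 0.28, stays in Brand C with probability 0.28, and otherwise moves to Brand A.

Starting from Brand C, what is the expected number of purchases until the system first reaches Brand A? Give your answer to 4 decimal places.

2.3346

Let t(s) be the expected number of purchases to first reach Brand A from state s, with t(Brand A) = 0. Conditioning on the first purchase:
t(Brand B) = 1 + 0.32·t(Brand B) + 0.28·t(Brand C)
t(Brand C) = 1 + 0.28·t(Brand B) + 0.28·t(Brand C)
Solving: t(Brand B) = 2.4319, t(Brand C) = 2.3346.
Expected purchases from Brand C to Brand A: 2.3346.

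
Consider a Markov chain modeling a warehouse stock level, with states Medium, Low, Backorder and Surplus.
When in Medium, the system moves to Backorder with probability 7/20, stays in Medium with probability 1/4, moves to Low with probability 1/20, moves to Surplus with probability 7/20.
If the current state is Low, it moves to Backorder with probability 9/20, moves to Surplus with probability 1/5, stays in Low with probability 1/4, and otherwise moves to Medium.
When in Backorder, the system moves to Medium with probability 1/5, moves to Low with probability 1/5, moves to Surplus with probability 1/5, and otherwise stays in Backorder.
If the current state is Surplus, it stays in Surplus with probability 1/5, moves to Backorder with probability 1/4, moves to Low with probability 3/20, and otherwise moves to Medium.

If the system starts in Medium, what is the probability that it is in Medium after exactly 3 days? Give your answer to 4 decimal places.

Propagate the distribution vector 3 days from Medium.
After 0 days: (1.0000, 0.0000, 0.0000, 0.0000)
After 1 day: (0.2500, 0.0500, 0.3500, 0.3500)
After 2 days: (0.2775, 0.1475, 0.3375, 0.2375)
After 3 days: (0.2466, 0.1539, 0.3579, 0.2416)
P(in Medium after 3 days) = 0.2466

0.2466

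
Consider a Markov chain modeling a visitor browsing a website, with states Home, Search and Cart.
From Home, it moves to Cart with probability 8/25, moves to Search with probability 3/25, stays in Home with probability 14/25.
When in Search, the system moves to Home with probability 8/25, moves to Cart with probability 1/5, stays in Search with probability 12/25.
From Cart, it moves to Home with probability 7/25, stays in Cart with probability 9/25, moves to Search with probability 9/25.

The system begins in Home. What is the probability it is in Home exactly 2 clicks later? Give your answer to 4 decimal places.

Sum over the intermediate state after 1 click:
P = P(Home→Home)·P(Home→Home) + P(Home→Search)·P(Search→Home) + P(Home→Cart)·P(Cart→Home)
  = 0.56×0.56 + 0.12×0.32 + 0.32×0.28
  = 0.3136 + 0.0384 + 0.0896 = 0.4416

0.4416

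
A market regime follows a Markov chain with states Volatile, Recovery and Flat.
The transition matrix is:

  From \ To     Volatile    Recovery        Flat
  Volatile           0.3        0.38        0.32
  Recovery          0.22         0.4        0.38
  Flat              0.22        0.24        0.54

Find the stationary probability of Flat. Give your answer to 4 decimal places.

Let the stationary distribution be π with π = πP and π_1 + π_2 + π_3 = 1.
π_1 = 0.3·π_1 + 0.22·π_2 + 0.22·π_3
π_2 = 0.38·π_1 + 0.4·π_2 + 0.24·π_3
Solving with the normalization constraint gives π = (0.2391, 0.3256, 0.4353).
So the stationary probability of Flat is 0.4353.

0.4353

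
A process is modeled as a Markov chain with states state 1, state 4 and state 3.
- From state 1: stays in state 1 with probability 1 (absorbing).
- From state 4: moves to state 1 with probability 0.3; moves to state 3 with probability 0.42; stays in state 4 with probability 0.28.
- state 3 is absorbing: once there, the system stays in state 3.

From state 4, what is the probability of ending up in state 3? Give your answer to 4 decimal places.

Let h(s) be the probability of absorption at state 3 starting from transient state s. Then h(state 3) = 1 and h(state 1) = 0. By first-step analysis:
h(state 4) = 0.3·0 + 0.28·h(state 4) + 0.42·1
Solving: h(state 4) = 0.5833.
Starting from state 4, the probability is 0.5833.

0.5833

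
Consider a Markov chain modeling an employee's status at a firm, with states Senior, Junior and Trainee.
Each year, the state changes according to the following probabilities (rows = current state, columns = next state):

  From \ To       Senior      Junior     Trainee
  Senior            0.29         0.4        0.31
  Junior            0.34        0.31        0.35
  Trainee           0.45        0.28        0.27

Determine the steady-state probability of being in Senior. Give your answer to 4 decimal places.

0.3564

Let the stationary distribution be π with π = πP and π_1 + π_2 + π_3 = 1.
π_1 = 0.29·π_1 + 0.34·π_2 + 0.45·π_3
π_2 = 0.4·π_1 + 0.31·π_2 + 0.28·π_3
Solving with the normalization constraint gives π = (0.3564, 0.3327, 0.3109).
So the stationary probability of Senior is 0.3564.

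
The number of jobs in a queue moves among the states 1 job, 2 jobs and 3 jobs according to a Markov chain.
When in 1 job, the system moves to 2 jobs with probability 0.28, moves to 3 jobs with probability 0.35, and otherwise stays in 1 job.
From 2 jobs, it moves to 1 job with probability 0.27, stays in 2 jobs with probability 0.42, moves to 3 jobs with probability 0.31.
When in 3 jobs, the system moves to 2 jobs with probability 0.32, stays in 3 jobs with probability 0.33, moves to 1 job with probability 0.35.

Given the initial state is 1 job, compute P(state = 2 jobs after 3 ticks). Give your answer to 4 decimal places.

0.3399

Propagate the distribution vector 3 ticks from 1 job.
After 0 ticks: (1.0000, 0.0000, 0.0000)
After 1 tick: (0.3700, 0.2800, 0.3500)
After 2 ticks: (0.3350, 0.3332, 0.3318)
After 3 ticks: (0.3300, 0.3399, 0.3300)
P(in 2 jobs after 3 ticks) = 0.3399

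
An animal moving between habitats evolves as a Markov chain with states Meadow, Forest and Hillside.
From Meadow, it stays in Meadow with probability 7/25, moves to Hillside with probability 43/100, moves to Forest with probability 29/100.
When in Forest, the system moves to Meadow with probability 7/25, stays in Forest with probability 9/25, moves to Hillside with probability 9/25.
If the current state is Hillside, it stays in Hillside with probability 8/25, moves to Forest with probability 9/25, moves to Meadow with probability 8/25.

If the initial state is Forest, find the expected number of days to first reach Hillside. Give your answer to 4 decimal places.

2.6344

Let t(s) be the expected number of days to first reach Hillside from state s, with t(Hillside) = 0. Conditioning on the first day:
t(Meadow) = 1 + 0.28·t(Meadow) + 0.29·t(Forest)
t(Forest) = 1 + 0.28·t(Meadow) + 0.36·t(Forest)
Solving: t(Meadow) = 2.4499, t(Forest) = 2.6344.
Expected days from Forest to Hillside: 2.6344.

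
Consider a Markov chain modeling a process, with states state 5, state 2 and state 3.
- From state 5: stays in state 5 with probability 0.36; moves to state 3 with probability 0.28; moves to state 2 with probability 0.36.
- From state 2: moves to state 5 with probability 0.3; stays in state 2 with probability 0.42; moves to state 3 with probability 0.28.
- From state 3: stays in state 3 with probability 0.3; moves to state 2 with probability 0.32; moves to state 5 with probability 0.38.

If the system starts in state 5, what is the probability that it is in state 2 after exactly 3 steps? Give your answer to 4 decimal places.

Propagate the distribution vector 3 steps from state 5.
After 0 steps: (1.0000, 0.0000, 0.0000)
After 1 step: (0.3600, 0.3600, 0.2800)
After 2 steps: (0.3440, 0.3704, 0.2856)
After 3 steps: (0.3435, 0.3708, 0.2857)
P(in state 2 after 3 steps) = 0.3708

0.3708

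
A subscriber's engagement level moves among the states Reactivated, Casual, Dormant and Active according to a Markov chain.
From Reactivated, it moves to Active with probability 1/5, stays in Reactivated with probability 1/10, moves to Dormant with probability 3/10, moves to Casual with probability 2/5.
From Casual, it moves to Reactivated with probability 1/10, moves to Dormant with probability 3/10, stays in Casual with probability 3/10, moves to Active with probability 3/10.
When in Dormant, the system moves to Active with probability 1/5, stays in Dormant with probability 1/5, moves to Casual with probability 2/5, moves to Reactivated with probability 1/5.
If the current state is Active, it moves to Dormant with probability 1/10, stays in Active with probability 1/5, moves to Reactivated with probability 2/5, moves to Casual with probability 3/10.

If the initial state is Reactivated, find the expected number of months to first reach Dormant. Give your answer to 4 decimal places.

Let t(s) be the expected number of months to first reach Dormant from state s, with t(Dormant) = 0. Conditioning on the first month:
t(Reactivated) = 1 + 0.1·t(Reactivated) + 0.4·t(Casual) + 0.2·t(Active)
t(Casual) = 1 + 0.1·t(Reactivated) + 0.3·t(Casual) + 0.3·t(Active)
t(Active) = 1 + 0.4·t(Reactivated) + 0.3·t(Casual) + 0.2·t(Active)
Solving: t(Reactivated) = 3.9502, t(Casual) = 4.0214, t(Active) = 4.7331.
Expected months from Reactivated to Dormant: 3.9502.

3.9502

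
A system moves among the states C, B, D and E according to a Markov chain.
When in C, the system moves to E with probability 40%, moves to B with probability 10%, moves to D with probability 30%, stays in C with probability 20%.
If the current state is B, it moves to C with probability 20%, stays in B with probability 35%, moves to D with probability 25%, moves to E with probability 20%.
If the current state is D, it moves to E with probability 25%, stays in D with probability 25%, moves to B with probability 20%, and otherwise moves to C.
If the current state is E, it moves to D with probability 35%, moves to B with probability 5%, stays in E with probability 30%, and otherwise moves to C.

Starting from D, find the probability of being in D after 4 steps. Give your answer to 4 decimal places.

0.2924

Propagate the distribution vector 4 steps from D.
After 0 steps: (0.0000, 0.0000, 1.0000, 0.0000)
After 1 step: (0.3000, 0.2000, 0.2500, 0.2500)
After 2 steps: (0.2500, 0.1625, 0.2900, 0.2975)
After 3 steps: (0.2588, 0.1548, 0.2923, 0.2943)
After 4 steps: (0.2587, 0.1532, 0.2924, 0.2958)
P(in D after 4 steps) = 0.2924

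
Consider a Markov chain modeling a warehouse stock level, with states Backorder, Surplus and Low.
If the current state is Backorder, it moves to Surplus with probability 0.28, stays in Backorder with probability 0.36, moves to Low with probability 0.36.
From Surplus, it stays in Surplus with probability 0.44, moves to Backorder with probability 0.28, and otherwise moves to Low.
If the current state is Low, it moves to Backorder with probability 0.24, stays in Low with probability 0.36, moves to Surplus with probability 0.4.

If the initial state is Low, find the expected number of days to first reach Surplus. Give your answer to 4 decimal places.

Let t(s) be the expected number of days to first reach Surplus from state s, with t(Surplus) = 0. Conditioning on the first day:
t(Backorder) = 1 + 0.36·t(Backorder) + 0.36·t(Low)
t(Low) = 1 + 0.24·t(Backorder) + 0.36·t(Low)
Solving: t(Backorder) = 3.0941, t(Low) = 2.7228.
Expected days from Low to Surplus: 2.7228.

2.7228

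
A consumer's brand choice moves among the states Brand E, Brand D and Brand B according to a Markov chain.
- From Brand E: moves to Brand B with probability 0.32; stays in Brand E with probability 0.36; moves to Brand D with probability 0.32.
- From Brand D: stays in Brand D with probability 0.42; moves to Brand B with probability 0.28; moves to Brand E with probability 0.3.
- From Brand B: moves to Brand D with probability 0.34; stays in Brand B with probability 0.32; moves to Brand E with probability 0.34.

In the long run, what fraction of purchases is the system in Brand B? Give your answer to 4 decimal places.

Let the stationary distribution be π with π = πP and π_1 + π_2 + π_3 = 1.
π_1 = 0.36·π_1 + 0.3·π_2 + 0.34·π_3
π_2 = 0.32·π_1 + 0.42·π_2 + 0.34·π_3
Solving with the normalization constraint gives π = (0.3321, 0.3623, 0.3055).
So the stationary probability of Brand B is 0.3055.

0.3055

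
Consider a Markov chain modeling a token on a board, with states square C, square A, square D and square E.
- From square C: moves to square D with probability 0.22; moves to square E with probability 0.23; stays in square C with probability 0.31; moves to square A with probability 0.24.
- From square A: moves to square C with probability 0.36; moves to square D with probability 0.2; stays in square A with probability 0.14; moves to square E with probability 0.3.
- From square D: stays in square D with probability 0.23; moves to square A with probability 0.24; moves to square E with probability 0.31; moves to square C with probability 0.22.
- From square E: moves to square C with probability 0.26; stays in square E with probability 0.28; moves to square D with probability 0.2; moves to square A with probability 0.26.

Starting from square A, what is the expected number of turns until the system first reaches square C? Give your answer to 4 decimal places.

Let t(s) be the expected number of turns to first reach square C from state s, with t(square C) = 0. Conditioning on the first turn:
t(square A) = 1 + 0.14·t(square A) + 0.2·t(square D) + 0.3·t(square E)
t(square D) = 1 + 0.24·t(square A) + 0.23·t(square D) + 0.31·t(square E)
t(square E) = 1 + 0.26·t(square A) + 0.2·t(square D) + 0.28·t(square E)
Solving: t(square A) = 3.3165, t(square D) = 3.7986, t(square E) = 3.6417.
Expected turns from square A to square C: 3.3165.

3.3165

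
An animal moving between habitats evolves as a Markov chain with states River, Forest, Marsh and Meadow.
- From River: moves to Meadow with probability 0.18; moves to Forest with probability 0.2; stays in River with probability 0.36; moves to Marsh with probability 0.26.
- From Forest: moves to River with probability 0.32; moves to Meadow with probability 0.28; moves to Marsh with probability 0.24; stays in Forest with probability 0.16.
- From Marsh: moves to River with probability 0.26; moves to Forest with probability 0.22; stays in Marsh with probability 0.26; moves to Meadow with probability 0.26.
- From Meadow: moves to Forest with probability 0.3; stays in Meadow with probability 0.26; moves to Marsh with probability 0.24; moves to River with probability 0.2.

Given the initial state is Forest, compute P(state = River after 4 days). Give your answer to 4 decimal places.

Propagate the distribution vector 4 days from Forest.
After 0 days: (0.0000, 1.0000, 0.0000, 0.0000)
After 1 day: (0.3200, 0.1600, 0.2400, 0.2800)
After 2 days: (0.2848, 0.2264, 0.2512, 0.2376)
After 3 days: (0.2878, 0.2197, 0.2507, 0.2417)
After 4 days: (0.2875, 0.2204, 0.2508, 0.2414)
P(in River after 4 days) = 0.2875

0.2875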